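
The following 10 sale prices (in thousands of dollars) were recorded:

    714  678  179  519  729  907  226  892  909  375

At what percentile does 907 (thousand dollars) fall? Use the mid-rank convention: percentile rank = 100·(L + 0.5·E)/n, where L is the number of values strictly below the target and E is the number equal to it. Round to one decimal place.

Sorted: 179, 226, 375, 519, 678, 714, 729, 892, 907, 909.
Count below 907: L = 8; count equal: E = 1; n = 10.
Percentile rank = 100·(8 + 0.5·1)/10 = 100·8.5/10 = 85.

85.0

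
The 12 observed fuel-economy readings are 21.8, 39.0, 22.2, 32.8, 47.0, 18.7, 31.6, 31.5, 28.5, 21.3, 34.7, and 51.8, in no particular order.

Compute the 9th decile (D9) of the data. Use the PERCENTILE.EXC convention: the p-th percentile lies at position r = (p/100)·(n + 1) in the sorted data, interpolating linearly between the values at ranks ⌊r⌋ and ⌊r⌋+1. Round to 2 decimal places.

50.36

Sorted: 18.7, 21.3, 21.8, 22.2, 28.5, 31.5, 31.6, 32.8, 34.7, 39.0, 47.0, 51.8.
n = 12.
r = (90/100)·(12 + 1) = 11.7.
Rank 11 is 47.0 and rank 12 is 51.8.
Interpolate: 47.0 + 0.7·(51.8 − 47.0) = 47.0 + 0.7·4.8 = 50.36.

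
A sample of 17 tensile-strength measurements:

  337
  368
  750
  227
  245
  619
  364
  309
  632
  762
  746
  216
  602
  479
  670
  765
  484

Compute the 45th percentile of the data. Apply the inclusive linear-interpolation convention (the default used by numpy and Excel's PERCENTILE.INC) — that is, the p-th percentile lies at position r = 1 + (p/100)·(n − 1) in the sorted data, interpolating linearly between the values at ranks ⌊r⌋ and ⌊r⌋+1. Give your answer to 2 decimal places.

Sorted: 216, 227, 245, 309, 337, 364, 368, 479, 484, 602, 619, 632, 670, 746, 750, 762, 765.
n = 17.
r = 1 + (45/100)·(17 − 1) = 1 + 7.2 = 8.2.
Rank 8 is 479 and rank 9 is 484.
Interpolate: 479 + 0.2·(484 − 479) = 479 + 0.2·5 = 480.

480.00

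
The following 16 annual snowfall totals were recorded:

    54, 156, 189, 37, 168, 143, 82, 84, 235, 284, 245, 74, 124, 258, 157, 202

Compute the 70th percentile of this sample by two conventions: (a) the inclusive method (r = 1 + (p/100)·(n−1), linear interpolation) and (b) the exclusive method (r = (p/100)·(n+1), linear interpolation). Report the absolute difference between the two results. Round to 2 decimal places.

5.20

Sorted: 37, 54, 74, 82, 84, 124, 143, 156, 157, 168, 189, 202, 235, 245, 258, 284.
n = 16.
(a) r = 11.5; between ranks 11 (189) and 12 (202): 195.5.
(b) r = 11.9; between ranks 11 (189) and 12 (202): 200.7.
|195.5 − 200.7| = 5.2.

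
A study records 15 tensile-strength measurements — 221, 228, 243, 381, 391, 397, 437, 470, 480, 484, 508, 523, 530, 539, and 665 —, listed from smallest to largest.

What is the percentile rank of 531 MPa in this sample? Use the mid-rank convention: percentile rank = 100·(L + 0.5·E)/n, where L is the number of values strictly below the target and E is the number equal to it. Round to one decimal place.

86.7

Count below 531: L = 13; count equal: E = 0; n = 15.
Percentile rank = 100·(13 + 0.5·0)/15 = 100·13/15 = 86.67.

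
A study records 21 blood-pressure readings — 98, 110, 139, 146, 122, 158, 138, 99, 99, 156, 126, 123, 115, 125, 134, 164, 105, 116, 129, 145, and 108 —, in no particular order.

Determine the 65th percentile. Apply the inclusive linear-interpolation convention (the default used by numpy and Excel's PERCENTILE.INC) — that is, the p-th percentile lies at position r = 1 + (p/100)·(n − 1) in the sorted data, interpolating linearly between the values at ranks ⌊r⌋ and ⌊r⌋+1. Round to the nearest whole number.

134

Sorted: 98, 99, 99, 105, 108, 110, 115, 116, 122, 123, 125, 126, 129, 134, 138, 139, 145, 146, 156, 158, 164.
n = 21.
r = 1 + (65/100)·(21 − 1) = 1 + 13 = 14.
r is an integer, so P65 is the value at rank 14: 134.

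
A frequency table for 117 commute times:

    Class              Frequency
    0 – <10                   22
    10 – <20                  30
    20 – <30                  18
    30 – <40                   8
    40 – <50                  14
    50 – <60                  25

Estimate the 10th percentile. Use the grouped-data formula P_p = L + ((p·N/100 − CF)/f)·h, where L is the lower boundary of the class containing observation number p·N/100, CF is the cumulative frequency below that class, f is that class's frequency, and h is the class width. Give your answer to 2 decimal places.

N = 117; target position k = 10/100 · 117 = 11.7.
Cumulative frequencies: 22, 52, 70, 78, 92, 117.
Observation 11.7 falls in the class 0 – <10.
L = 0, CF = 0, f = 22, h = 10.
P10 = 0 + ((11.7 − 0)/22)·10 = 0 + 5.31818 = 5.31818.

5.32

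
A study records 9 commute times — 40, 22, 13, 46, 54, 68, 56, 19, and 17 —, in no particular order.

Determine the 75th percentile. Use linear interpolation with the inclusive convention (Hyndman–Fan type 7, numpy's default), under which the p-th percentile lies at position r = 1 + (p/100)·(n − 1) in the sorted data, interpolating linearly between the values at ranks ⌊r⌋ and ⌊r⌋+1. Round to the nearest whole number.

Sorted: 13, 17, 19, 22, 40, 46, 54, 56, 68.
n = 9.
r = 1 + (75/100)·(9 − 1) = 1 + 6 = 7.
r is an integer, so P75 is the value at rank 7: 54.

54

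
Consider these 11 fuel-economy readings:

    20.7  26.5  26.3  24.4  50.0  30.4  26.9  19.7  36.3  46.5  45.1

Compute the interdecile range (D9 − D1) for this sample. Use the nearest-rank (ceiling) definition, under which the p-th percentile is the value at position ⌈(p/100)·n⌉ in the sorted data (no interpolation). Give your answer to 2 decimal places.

25.80

Sorted: 19.7, 20.7, 24.4, 26.3, 26.5, 26.9, 30.4, 36.3, 45.1, 46.5, 50.0.
n = 11.
P10: rank ⌈10/100·11⌉ = 2 → 20.7.
P90: rank ⌈90/100·11⌉ = 10 → 46.5.
Difference: 46.5 − 20.7 = 25.8.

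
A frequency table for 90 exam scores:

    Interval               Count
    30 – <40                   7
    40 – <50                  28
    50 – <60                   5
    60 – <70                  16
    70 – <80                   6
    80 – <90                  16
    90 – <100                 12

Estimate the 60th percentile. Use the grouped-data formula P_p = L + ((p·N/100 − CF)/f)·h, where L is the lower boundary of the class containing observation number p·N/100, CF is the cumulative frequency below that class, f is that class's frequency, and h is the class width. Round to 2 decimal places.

N = 90; target position k = 60/100 · 90 = 54.
Cumulative frequencies: 7, 35, 40, 56, 62, 78, 90.
Observation 54 falls in the class 60 – <70.
L = 60, CF = 40, f = 16, h = 10.
P60 = 60 + ((54 − 40)/16)·10 = 60 + 8.75 = 68.75.

68.75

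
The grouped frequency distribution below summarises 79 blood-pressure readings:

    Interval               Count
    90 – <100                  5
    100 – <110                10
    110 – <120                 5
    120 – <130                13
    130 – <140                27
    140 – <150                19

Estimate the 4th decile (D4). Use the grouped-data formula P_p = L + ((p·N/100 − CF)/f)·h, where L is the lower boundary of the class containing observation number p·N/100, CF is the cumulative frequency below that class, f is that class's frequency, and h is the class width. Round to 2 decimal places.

128.92

N = 79; target position k = 40/100 · 79 = 31.6.
Cumulative frequencies: 5, 15, 20, 33, 60, 79.
Observation 31.6 falls in the class 120 – <130.
L = 120, CF = 20, f = 13, h = 10.
P40 = 120 + ((31.6 − 20)/13)·10 = 120 + 8.92308 = 128.923.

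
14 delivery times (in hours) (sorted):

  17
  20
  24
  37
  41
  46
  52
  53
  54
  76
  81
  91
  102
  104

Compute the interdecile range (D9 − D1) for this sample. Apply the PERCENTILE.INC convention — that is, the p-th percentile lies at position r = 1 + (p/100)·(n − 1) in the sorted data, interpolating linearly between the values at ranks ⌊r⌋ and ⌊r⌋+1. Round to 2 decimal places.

77.50

n = 14.
P10: r = 2.3; ranks 2–3 are 20, 24; interpolating gives 21.2.
P90: r = 12.7; ranks 12–13 are 91, 102; interpolating gives 98.7.
Difference: 98.7 − 21.2 = 77.5.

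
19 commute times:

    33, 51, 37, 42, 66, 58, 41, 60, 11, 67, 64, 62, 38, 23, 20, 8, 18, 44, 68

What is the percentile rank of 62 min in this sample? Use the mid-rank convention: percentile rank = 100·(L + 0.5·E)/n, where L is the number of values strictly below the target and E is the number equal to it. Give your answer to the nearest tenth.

76.3

Sorted: 8, 11, 18, 20, 23, 33, 37, 38, 41, 42, 44, 51, 58, 60, 62, 64, 66, 67, 68.
Count below 62: L = 14; count equal: E = 1; n = 19.
Percentile rank = 100·(14 + 0.5·1)/19 = 100·14.5/19 = 76.32.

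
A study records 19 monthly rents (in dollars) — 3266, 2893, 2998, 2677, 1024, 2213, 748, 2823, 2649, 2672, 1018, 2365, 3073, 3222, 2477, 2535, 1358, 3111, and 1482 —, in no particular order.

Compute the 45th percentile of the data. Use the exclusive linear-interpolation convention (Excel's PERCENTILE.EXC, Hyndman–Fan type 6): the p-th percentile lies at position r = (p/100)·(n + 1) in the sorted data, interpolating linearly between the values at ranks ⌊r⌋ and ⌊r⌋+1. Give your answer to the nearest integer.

2535

Sorted: 748, 1018, 1024, 1358, 1482, 2213, 2365, 2477, 2535, 2649, 2672, 2677, 2823, 2893, 2998, 3073, 3111, 3222, 3266.
n = 19.
r = (45/100)·(19 + 1) = 9.
r is an integer, so P45 is the value at rank 9: 2535.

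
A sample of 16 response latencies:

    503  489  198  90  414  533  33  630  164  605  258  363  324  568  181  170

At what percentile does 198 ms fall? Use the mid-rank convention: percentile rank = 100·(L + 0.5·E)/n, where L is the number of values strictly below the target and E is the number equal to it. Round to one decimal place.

34.4

Sorted: 33, 90, 164, 170, 181, 198, 258, 324, 363, 414, 489, 503, 533, 568, 605, 630.
Count below 198: L = 5; count equal: E = 1; n = 16.
Percentile rank = 100·(5 + 0.5·1)/16 = 100·5.5/16 = 34.38.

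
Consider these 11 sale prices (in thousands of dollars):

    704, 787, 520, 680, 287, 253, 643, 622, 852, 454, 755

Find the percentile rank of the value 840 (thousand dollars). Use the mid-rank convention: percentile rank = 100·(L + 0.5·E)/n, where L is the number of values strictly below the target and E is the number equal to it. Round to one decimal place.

90.9

Sorted: 253, 287, 454, 520, 622, 643, 680, 704, 755, 787, 852.
Count below 840: L = 10; count equal: E = 0; n = 11.
Percentile rank = 100·(10 + 0.5·0)/11 = 100·10/11 = 90.91.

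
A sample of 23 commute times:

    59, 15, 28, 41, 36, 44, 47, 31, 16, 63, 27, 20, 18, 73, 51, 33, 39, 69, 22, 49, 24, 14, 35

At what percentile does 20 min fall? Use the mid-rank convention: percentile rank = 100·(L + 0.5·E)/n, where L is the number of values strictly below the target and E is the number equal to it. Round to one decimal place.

19.6

Sorted: 14, 15, 16, 18, 20, 22, 24, 27, 28, 31, 33, 35, 36, 39, 41, 44, 47, 49, 51, 59, 63, 69, 73.
Count below 20: L = 4; count equal: E = 1; n = 23.
Percentile rank = 100·(4 + 0.5·1)/23 = 100·4.5/23 = 19.57.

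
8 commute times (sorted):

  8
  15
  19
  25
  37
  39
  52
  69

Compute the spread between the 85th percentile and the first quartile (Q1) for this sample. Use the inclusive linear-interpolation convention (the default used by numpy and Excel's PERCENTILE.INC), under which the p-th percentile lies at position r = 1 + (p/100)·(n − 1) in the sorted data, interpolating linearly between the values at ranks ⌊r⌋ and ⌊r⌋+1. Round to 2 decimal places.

n = 8.
P25: r = 2.75; ranks 2–3 are 15, 19; interpolating gives 18.
P85: r = 6.95; ranks 6–7 are 39, 52; interpolating gives 51.35.
Difference: 51.35 − 18 = 33.35.

33.35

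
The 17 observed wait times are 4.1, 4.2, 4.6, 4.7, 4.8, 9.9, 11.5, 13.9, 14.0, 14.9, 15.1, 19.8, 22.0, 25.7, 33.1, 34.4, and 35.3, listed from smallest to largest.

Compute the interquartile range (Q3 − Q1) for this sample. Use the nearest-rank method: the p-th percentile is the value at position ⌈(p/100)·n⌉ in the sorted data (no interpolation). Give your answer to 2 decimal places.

n = 17.
P25: rank ⌈25/100·17⌉ = 5 → 4.8.
P75: rank ⌈75/100·17⌉ = 13 → 22.
Difference: 22 − 4.8 = 17.2.

17.20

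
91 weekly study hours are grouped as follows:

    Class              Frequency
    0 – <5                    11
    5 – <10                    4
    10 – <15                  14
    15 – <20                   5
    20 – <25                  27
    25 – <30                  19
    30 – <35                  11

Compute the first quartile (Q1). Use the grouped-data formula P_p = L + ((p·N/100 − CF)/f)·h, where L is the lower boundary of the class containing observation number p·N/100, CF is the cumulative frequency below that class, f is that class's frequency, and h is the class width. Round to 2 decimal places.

N = 91; target position k = 25/100 · 91 = 22.75.
Cumulative frequencies: 11, 15, 29, 34, 61, 80, 91.
Observation 22.75 falls in the class 10 – <15.
L = 10, CF = 15, f = 14, h = 5.
P25 = 10 + ((22.75 − 15)/14)·5 = 10 + 2.76786 = 12.7679.

12.77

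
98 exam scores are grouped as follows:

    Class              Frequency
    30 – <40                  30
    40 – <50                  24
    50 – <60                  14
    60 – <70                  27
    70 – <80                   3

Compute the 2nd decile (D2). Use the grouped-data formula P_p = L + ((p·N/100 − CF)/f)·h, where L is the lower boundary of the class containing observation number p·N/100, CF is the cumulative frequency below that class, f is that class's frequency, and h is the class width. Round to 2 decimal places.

36.53

N = 98; target position k = 20/100 · 98 = 19.6.
Cumulative frequencies: 30, 54, 68, 95, 98.
Observation 19.6 falls in the class 30 – <40.
L = 30, CF = 0, f = 30, h = 10.
P20 = 30 + ((19.6 − 0)/30)·10 = 30 + 6.53333 = 36.5333.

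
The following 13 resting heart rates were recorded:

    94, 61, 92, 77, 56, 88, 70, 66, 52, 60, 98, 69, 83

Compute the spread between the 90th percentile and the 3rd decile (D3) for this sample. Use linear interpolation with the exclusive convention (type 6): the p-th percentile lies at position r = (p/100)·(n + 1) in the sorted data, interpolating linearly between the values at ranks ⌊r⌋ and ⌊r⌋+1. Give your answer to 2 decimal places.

Sorted: 52, 56, 60, 61, 66, 69, 70, 77, 83, 88, 92, 94, 98.
n = 13.
P30: r = 4.2; ranks 4–5 are 61, 66; interpolating gives 62.
P90: r = 12.6; ranks 12–13 are 94, 98; interpolating gives 96.4.
Difference: 96.4 − 62 = 34.4.

34.40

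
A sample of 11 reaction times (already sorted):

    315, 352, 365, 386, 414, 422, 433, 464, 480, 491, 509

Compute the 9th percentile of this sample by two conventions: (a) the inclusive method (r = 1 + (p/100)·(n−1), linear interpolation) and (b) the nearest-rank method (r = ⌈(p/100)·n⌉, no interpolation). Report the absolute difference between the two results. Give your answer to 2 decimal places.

n = 11.
(a) r = 1.9; between ranks 1 (315) and 2 (352): 348.3.
(b) the nearest-rank method: rank 1 → 315.
|348.3 − 315| = 33.3.

33.30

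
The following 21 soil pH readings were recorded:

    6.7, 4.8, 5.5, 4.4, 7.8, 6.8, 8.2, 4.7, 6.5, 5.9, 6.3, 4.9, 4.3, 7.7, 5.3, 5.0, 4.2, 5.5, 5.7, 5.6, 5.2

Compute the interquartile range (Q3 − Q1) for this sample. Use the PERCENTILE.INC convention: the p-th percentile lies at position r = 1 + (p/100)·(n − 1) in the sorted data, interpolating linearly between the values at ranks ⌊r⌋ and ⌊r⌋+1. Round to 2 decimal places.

1.60

Sorted: 4.2, 4.3, 4.4, 4.7, 4.8, 4.9, 5.0, 5.2, 5.3, 5.5, 5.5, 5.6, 5.7, 5.9, 6.3, 6.5, 6.7, 6.8, 7.7, 7.8, 8.2.
n = 21.
P25: r = 6 (integer) → 4.9.
P75: r = 16 (integer) → 6.5.
Difference: 6.5 − 4.9 = 1.6.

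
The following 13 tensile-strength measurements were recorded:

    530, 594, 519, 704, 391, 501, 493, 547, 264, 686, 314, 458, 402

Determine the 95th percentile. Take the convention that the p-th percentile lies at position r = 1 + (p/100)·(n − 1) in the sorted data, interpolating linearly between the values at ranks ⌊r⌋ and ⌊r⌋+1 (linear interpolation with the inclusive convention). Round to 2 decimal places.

Sorted: 264, 314, 391, 402, 458, 493, 501, 519, 530, 547, 594, 686, 704.
n = 13.
r = 1 + (95/100)·(13 − 1) = 1 + 11.4 = 12.4.
Rank 12 is 686 and rank 13 is 704.
Interpolate: 686 + 0.4·(704 − 686) = 686 + 0.4·18 = 693.2.

693.20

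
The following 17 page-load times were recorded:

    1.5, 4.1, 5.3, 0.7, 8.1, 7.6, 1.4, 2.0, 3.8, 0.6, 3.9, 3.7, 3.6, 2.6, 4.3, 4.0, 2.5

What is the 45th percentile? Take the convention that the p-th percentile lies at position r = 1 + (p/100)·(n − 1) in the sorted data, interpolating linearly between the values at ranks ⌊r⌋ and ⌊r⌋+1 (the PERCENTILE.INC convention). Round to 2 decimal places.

Sorted: 0.6, 0.7, 1.4, 1.5, 2.0, 2.5, 2.6, 3.6, 3.7, 3.8, 3.9, 4.0, 4.1, 4.3, 5.3, 7.6, 8.1.
n = 17.
r = 1 + (45/100)·(17 − 1) = 1 + 7.2 = 8.2.
Rank 8 is 3.6 and rank 9 is 3.7.
Interpolate: 3.6 + 0.2·(3.7 − 3.6) = 3.6 + 0.2·0.1 = 3.62.

3.62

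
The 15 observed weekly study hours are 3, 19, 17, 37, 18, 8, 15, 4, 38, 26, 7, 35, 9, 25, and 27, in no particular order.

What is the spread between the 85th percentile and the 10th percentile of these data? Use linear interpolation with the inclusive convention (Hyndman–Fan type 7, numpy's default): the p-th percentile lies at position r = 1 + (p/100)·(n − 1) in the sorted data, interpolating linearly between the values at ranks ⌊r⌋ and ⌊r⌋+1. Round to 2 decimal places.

29.00

Sorted: 3, 4, 7, 8, 9, 15, 17, 18, 19, 25, 26, 27, 35, 37, 38.
n = 15.
P10: r = 2.4; ranks 2–3 are 4, 7; interpolating gives 5.2.
P85: r = 12.9; ranks 12–13 are 27, 35; interpolating gives 34.2.
Difference: 34.2 − 5.2 = 29.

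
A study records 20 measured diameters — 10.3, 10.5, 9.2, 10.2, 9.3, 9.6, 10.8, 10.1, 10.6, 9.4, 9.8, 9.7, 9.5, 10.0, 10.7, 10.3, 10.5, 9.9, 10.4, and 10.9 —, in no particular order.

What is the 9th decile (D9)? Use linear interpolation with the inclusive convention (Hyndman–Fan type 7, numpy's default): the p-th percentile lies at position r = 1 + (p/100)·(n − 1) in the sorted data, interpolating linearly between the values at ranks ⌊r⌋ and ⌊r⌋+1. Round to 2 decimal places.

Sorted: 9.2, 9.3, 9.4, 9.5, 9.6, 9.7, 9.8, 9.9, 10.0, 10.1, 10.2, 10.3, 10.3, 10.4, 10.5, 10.5, 10.6, 10.7, 10.8, 10.9.
n = 20.
r = 1 + (90/100)·(20 − 1) = 1 + 17.1 = 18.1.
Rank 18 is 10.7 and rank 19 is 10.8.
Interpolate: 10.7 + 0.1·(10.8 − 10.7) = 10.7 + 0.1·0.1 = 10.71.

10.71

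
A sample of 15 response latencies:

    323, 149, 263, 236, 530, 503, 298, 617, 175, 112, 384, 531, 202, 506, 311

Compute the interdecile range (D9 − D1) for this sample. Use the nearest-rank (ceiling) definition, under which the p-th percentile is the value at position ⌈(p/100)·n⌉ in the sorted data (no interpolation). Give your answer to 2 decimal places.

382.00

Sorted: 112, 149, 175, 202, 236, 263, 298, 311, 323, 384, 503, 506, 530, 531, 617.
n = 15.
P10: rank ⌈10/100·15⌉ = 2 → 149.
P90: rank ⌈90/100·15⌉ = 14 → 531.
Difference: 531 − 149 = 382.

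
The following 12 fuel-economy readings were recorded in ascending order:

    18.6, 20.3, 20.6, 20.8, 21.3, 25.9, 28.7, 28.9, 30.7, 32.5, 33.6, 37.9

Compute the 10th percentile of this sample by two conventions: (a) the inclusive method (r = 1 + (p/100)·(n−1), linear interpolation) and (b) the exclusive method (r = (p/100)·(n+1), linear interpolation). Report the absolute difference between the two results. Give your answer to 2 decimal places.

n = 12.
(a) r = 2.1; between ranks 2 (20.3) and 3 (20.6): 20.33.
(b) r = 1.3; between ranks 1 (18.6) and 2 (20.3): 19.11.
|20.33 − 19.11| = 1.22.

1.22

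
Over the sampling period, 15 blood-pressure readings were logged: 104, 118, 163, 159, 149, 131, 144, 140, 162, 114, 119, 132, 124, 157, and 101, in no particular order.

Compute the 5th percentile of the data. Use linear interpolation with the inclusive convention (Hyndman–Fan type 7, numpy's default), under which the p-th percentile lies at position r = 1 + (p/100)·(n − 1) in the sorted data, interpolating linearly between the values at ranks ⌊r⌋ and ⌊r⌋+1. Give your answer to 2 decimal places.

Sorted: 101, 104, 114, 118, 119, 124, 131, 132, 140, 144, 149, 157, 159, 162, 163.
n = 15.
r = 1 + (5/100)·(15 − 1) = 1 + 0.7 = 1.7.
Rank 1 is 101 and rank 2 is 104.
Interpolate: 101 + 0.7·(104 − 101) = 101 + 0.7·3 = 103.1.

103.10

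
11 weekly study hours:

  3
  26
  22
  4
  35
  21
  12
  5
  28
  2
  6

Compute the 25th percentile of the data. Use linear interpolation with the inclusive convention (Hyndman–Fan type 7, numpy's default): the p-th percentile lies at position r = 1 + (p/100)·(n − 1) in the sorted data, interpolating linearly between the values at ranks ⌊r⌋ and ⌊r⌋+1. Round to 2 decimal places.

Sorted: 2, 3, 4, 5, 6, 12, 21, 22, 26, 28, 35.
n = 11.
r = 1 + (25/100)·(11 − 1) = 1 + 2.5 = 3.5.
Rank 3 is 4 and rank 4 is 5.
Interpolate: 4 + 0.5·(5 − 4) = 4 + 0.5·1 = 4.5.

4.50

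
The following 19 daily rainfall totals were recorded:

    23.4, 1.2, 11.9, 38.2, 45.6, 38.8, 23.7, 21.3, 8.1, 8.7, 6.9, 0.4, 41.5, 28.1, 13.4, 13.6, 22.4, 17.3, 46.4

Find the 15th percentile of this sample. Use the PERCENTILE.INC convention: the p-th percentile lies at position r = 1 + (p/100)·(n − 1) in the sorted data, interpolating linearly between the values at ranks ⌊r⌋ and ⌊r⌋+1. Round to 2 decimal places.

7.74

Sorted: 0.4, 1.2, 6.9, 8.1, 8.7, 11.9, 13.4, 13.6, 17.3, 21.3, 22.4, 23.4, 23.7, 28.1, 38.2, 38.8, 41.5, 45.6, 46.4.
n = 19.
r = 1 + (15/100)·(19 − 1) = 1 + 2.7 = 3.7.
Rank 3 is 6.9 and rank 4 is 8.1.
Interpolate: 6.9 + 0.7·(8.1 − 6.9) = 6.9 + 0.7·1.2 = 7.74.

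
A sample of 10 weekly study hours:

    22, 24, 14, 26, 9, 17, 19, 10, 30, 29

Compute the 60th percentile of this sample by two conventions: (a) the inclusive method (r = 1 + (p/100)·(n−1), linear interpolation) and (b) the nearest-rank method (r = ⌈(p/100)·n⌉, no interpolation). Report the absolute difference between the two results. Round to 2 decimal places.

Sorted: 9, 10, 14, 17, 19, 22, 24, 26, 29, 30.
n = 10.
(a) r = 6.4; between ranks 6 (22) and 7 (24): 22.8.
(b) the nearest-rank method: rank 6 → 22.
|22.8 − 22| = 0.8.

0.80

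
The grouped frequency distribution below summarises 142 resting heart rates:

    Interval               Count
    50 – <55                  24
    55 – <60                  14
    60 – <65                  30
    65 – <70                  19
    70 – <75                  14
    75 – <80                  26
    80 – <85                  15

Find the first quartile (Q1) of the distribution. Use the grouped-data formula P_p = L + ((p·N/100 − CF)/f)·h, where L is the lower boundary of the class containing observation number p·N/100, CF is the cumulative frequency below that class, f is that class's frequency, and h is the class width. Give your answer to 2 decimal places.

N = 142; target position k = 25/100 · 142 = 35.5.
Cumulative frequencies: 24, 38, 68, 87, 101, 127, 142.
Observation 35.5 falls in the class 55 – <60.
L = 55, CF = 24, f = 14, h = 5.
P25 = 55 + ((35.5 − 24)/14)·5 = 55 + 4.10714 = 59.1071.

59.11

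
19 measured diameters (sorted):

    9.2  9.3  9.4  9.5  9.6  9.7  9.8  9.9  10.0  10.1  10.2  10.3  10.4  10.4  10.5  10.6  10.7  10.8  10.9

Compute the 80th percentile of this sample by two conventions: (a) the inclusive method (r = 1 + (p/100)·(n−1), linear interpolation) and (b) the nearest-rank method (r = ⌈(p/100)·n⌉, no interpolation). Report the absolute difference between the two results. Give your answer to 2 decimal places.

0.06

n = 19.
(a) r = 15.4; between ranks 15 (10.5) and 16 (10.6): 10.54.
(b) the nearest-rank method: rank 16 → 10.6.
|10.54 − 10.6| = 0.06.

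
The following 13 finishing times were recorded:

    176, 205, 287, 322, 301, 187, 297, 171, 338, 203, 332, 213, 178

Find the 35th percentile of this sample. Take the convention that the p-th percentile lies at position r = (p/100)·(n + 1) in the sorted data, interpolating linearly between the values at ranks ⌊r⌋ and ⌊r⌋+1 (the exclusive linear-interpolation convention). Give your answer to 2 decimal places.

Sorted: 171, 176, 178, 187, 203, 205, 213, 287, 297, 301, 322, 332, 338.
n = 13.
r = (35/100)·(13 + 1) = 4.9.
Rank 4 is 187 and rank 5 is 203.
Interpolate: 187 + 0.9·(203 − 187) = 187 + 0.9·16 = 201.4.

201.40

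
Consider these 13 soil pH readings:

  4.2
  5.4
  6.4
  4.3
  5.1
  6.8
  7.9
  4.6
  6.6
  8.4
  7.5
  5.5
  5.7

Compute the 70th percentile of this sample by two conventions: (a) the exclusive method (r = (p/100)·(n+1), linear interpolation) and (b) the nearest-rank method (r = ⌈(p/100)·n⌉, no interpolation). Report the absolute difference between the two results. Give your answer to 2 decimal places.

Sorted: 4.2, 4.3, 4.6, 5.1, 5.4, 5.5, 5.7, 6.4, 6.6, 6.8, 7.5, 7.9, 8.4.
n = 13.
(a) r = 9.8; between ranks 9 (6.6) and 10 (6.8): 6.76.
(b) the nearest-rank method: rank 10 → 6.8.
|6.76 − 6.8| = 0.04.

0.04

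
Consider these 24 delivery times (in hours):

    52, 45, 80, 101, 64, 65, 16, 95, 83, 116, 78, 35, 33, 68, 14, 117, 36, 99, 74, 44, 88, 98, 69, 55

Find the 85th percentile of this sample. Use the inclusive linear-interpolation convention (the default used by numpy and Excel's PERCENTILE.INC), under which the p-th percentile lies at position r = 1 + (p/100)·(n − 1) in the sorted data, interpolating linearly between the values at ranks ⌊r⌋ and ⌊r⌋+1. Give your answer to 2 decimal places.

98.55

Sorted: 14, 16, 33, 35, 36, 44, 45, 52, 55, 64, 65, 68, 69, 74, 78, 80, 83, 88, 95, 98, 99, 101, 116, 117.
n = 24.
r = 1 + (85/100)·(24 − 1) = 1 + 19.55 = 20.55.
Rank 20 is 98 and rank 21 is 99.
Interpolate: 98 + 0.55·(99 − 98) = 98 + 0.55·1 = 98.55.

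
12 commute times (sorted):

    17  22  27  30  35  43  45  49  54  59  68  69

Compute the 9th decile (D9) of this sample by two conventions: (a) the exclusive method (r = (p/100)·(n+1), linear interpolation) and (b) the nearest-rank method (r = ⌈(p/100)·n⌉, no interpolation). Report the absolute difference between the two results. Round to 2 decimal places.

n = 12.
(a) r = 11.7; between ranks 11 (68) and 12 (69): 68.7.
(b) the nearest-rank method: rank 11 → 68.
|68.7 − 68| = 0.7.

0.70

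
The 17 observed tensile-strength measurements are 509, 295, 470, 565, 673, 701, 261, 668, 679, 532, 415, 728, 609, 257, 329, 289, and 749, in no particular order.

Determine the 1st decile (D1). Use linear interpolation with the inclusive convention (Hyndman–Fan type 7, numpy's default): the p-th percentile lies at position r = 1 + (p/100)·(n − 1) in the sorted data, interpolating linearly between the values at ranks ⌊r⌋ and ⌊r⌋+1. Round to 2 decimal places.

Sorted: 257, 261, 289, 295, 329, 415, 470, 509, 532, 565, 609, 668, 673, 679, 701, 728, 749.
n = 17.
r = 1 + (10/100)·(17 − 1) = 1 + 1.6 = 2.6.
Rank 2 is 261 and rank 3 is 289.
Interpolate: 261 + 0.6·(289 − 261) = 261 + 0.6·28 = 277.8.

277.80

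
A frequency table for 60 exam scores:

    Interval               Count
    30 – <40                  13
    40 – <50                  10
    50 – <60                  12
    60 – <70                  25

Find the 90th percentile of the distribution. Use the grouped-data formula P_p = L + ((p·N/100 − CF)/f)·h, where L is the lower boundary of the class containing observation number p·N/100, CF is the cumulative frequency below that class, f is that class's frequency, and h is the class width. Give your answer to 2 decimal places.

N = 60; target position k = 90/100 · 60 = 54.
Cumulative frequencies: 13, 23, 35, 60.
Observation 54 falls in the class 60 – <70.
L = 60, CF = 35, f = 25, h = 10.
P90 = 60 + ((54 − 35)/25)·10 = 60 + 7.6 = 67.6.

67.60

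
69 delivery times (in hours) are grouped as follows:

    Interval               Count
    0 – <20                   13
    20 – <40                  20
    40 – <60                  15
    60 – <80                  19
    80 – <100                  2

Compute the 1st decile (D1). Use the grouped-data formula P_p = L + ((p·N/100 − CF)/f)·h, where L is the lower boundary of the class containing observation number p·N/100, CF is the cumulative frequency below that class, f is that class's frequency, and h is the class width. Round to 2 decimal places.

10.62

N = 69; target position k = 10/100 · 69 = 6.9.
Cumulative frequencies: 13, 33, 48, 67, 69.
Observation 6.9 falls in the class 0 – <20.
L = 0, CF = 0, f = 13, h = 20.
P10 = 0 + ((6.9 − 0)/13)·20 = 0 + 10.6154 = 10.6154.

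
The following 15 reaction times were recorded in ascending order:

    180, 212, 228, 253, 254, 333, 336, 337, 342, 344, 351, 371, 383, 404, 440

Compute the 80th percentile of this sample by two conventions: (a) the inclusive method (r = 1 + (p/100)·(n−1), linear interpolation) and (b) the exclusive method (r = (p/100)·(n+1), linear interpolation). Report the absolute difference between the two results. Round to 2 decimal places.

7.20

n = 15.
(a) r = 12.2; between ranks 12 (371) and 13 (383): 373.4.
(b) r = 12.8; between ranks 12 (371) and 13 (383): 380.6.
|373.4 − 380.6| = 7.2.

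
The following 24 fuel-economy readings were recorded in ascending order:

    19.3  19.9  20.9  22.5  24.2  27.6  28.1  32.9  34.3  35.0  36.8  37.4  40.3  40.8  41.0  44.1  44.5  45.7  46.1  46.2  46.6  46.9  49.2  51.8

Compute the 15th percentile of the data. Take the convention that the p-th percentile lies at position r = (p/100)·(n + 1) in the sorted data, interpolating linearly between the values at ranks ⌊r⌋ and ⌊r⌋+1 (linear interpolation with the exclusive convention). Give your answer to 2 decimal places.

n = 24.
r = (15/100)·(24 + 1) = 3.75.
Rank 3 is 20.9 and rank 4 is 22.5.
Interpolate: 20.9 + 0.75·(22.5 − 20.9) = 20.9 + 0.75·1.6 = 22.1.

22.10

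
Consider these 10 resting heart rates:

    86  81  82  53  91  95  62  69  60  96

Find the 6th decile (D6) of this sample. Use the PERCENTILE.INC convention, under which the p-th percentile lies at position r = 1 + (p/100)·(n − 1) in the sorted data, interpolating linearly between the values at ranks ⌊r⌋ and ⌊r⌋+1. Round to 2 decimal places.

Sorted: 53, 60, 62, 69, 81, 82, 86, 91, 95, 96.
n = 10.
r = 1 + (60/100)·(10 − 1) = 1 + 5.4 = 6.4.
Rank 6 is 82 and rank 7 is 86.
Interpolate: 82 + 0.4·(86 − 82) = 82 + 0.4·4 = 83.6.

83.60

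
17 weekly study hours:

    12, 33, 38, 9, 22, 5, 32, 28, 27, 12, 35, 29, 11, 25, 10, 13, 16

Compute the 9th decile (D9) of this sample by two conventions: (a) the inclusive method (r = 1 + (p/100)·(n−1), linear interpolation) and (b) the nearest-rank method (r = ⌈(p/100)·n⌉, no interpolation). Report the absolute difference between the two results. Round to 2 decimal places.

1.20

Sorted: 5, 9, 10, 11, 12, 12, 13, 16, 22, 25, 27, 28, 29, 32, 33, 35, 38.
n = 17.
(a) r = 15.4; between ranks 15 (33) and 16 (35): 33.8.
(b) the nearest-rank method: rank 16 → 35.
|33.8 − 35| = 1.2.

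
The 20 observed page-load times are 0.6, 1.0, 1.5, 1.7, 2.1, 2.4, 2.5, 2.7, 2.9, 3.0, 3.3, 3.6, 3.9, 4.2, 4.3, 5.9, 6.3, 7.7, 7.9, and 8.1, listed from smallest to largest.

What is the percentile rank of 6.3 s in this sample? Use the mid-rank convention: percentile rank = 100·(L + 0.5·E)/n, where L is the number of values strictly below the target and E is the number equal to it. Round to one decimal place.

Count below 6.3: L = 16; count equal: E = 1; n = 20.
Percentile rank = 100·(16 + 0.5·1)/20 = 100·16.5/20 = 82.5.

82.5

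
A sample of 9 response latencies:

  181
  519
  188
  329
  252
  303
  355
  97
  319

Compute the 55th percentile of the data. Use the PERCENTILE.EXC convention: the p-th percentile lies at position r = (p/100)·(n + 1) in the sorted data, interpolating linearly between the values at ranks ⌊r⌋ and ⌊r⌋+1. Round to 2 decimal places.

Sorted: 97, 181, 188, 252, 303, 319, 329, 355, 519.
n = 9.
r = (55/100)·(9 + 1) = 5.5.
Rank 5 is 303 and rank 6 is 319.
Interpolate: 303 + 0.5·(319 − 303) = 303 + 0.5·16 = 311.

311.00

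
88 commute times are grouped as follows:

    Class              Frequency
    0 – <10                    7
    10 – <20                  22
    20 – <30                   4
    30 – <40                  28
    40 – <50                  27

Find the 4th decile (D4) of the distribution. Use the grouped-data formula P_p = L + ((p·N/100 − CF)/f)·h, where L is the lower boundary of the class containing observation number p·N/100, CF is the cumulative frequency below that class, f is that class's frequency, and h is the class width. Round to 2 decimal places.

N = 88; target position k = 40/100 · 88 = 35.2.
Cumulative frequencies: 7, 29, 33, 61, 88.
Observation 35.2 falls in the class 30 – <40.
L = 30, CF = 33, f = 28, h = 10.
P40 = 30 + ((35.2 − 33)/28)·10 = 30 + 0.785714 = 30.7857.

30.79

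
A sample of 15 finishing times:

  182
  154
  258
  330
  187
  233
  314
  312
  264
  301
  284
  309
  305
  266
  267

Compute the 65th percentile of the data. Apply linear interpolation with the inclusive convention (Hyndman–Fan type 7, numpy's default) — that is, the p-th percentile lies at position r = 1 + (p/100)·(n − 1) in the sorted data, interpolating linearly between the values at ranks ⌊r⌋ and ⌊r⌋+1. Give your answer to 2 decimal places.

Sorted: 154, 182, 187, 233, 258, 264, 266, 267, 284, 301, 305, 309, 312, 314, 330.
n = 15.
r = 1 + (65/100)·(15 − 1) = 1 + 9.1 = 10.1.
Rank 10 is 301 and rank 11 is 305.
Interpolate: 301 + 0.1·(305 − 301) = 301 + 0.1·4 = 301.4.

301.40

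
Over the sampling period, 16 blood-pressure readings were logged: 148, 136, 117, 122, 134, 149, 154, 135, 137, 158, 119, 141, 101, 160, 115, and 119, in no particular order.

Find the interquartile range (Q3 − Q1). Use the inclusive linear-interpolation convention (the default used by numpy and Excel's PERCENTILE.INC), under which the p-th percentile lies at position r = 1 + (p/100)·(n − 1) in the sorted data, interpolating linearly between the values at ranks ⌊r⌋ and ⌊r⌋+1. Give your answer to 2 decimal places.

29.25

Sorted: 101, 115, 117, 119, 119, 122, 134, 135, 136, 137, 141, 148, 149, 154, 158, 160.
n = 16.
P25: r = 4.75; ranks 4–5 are 119, 119; interpolating gives 119.
P75: r = 12.25; ranks 12–13 are 148, 149; interpolating gives 148.25.
Difference: 148.25 − 119 = 29.25.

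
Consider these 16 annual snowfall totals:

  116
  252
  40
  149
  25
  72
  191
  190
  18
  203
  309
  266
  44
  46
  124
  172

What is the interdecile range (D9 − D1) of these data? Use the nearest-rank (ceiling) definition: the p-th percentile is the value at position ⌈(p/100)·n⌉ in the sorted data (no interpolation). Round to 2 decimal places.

Sorted: 18, 25, 40, 44, 46, 72, 116, 124, 149, 172, 190, 191, 203, 252, 266, 309.
n = 16.
P10: rank ⌈10/100·16⌉ = 2 → 25.
P90: rank ⌈90/100·16⌉ = 15 → 266.
Difference: 266 − 25 = 241.

241.00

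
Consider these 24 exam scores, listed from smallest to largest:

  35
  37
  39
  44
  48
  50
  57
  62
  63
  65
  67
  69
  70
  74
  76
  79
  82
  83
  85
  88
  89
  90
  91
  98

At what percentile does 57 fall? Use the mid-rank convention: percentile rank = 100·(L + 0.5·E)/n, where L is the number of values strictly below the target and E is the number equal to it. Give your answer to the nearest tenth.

27.1

Count below 57: L = 6; count equal: E = 1; n = 24.
Percentile rank = 100·(6 + 0.5·1)/24 = 100·6.5/24 = 27.08.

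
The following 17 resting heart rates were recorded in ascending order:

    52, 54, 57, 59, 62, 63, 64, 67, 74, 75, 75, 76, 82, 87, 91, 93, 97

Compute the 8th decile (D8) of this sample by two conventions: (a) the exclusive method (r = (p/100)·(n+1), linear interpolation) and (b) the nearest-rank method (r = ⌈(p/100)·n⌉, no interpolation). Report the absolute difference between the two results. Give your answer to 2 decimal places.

1.60

n = 17.
(a) r = 14.4; between ranks 14 (87) and 15 (91): 88.6.
(b) the nearest-rank method: rank 14 → 87.
|88.6 − 87| = 1.6.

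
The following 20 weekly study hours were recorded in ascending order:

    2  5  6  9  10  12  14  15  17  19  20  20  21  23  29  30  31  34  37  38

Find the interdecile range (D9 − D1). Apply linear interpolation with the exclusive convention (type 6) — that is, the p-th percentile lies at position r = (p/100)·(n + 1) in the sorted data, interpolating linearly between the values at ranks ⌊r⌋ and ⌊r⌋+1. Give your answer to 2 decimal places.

n = 20.
P10: r = 2.1; ranks 2–3 are 5, 6; interpolating gives 5.1.
P90: r = 18.9; ranks 18–19 are 34, 37; interpolating gives 36.7.
Difference: 36.7 − 5.1 = 31.6.

31.60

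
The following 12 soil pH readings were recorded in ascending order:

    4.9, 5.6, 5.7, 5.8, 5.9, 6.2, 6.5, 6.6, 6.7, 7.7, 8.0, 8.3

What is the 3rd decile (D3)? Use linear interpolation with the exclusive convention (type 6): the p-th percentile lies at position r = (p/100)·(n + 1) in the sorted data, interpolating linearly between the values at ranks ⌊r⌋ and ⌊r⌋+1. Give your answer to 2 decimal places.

n = 12.
r = (30/100)·(12 + 1) = 3.9.
Rank 3 is 5.7 and rank 4 is 5.8.
Interpolate: 5.7 + 0.9·(5.8 − 5.7) = 5.7 + 0.9·0.1 = 5.79.

5.79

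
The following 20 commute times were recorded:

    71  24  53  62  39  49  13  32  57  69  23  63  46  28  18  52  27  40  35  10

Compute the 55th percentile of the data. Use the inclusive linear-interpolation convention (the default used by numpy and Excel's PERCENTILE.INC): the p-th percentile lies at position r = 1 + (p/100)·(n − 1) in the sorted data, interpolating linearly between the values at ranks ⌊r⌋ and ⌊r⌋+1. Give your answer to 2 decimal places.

Sorted: 10, 13, 18, 23, 24, 27, 28, 32, 35, 39, 40, 46, 49, 52, 53, 57, 62, 63, 69, 71.
n = 20.
r = 1 + (55/100)·(20 − 1) = 1 + 10.45 = 11.45.
Rank 11 is 40 and rank 12 is 46.
Interpolate: 40 + 0.45·(46 − 40) = 40 + 0.45·6 = 42.7.

42.70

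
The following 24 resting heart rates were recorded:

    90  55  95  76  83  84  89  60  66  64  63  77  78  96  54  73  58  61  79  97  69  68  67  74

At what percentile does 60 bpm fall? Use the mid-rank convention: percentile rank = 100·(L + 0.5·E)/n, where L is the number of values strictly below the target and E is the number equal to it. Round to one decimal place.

Sorted: 54, 55, 58, 60, 61, 63, 64, 66, 67, 68, 69, 73, 74, 76, 77, 78, 79, 83, 84, 89, 90, 95, 96, 97.
Count below 60: L = 3; count equal: E = 1; n = 24.
Percentile rank = 100·(3 + 0.5·1)/24 = 100·3.5/24 = 14.58.

14.6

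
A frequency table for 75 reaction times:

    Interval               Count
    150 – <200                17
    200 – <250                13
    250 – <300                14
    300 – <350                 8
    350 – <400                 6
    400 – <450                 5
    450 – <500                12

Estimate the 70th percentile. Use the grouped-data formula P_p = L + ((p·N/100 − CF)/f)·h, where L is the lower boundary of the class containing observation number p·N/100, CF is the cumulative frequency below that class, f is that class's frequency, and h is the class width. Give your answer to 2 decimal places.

N = 75; target position k = 70/100 · 75 = 52.5.
Cumulative frequencies: 17, 30, 44, 52, 58, 63, 75.
Observation 52.5 falls in the class 350 – <400.
L = 350, CF = 52, f = 6, h = 50.
P70 = 350 + ((52.5 − 52)/6)·50 = 350 + 4.16667 = 354.167.

354.17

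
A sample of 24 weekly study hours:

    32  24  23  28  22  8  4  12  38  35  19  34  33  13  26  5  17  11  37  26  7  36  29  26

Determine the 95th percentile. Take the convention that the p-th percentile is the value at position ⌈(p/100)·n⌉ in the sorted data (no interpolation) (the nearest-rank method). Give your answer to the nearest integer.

37

Sorted: 4, 5, 7, 8, 11, 12, 13, 17, 19, 22, 23, 24, 26, 26, 26, 28, 29, 32, 33, 34, 35, 36, 37, 38.
n = 24.
Position = ⌈95/100 · 24⌉ = ⌈22.8⌉ = 23.
The value at rank 23 is 37.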